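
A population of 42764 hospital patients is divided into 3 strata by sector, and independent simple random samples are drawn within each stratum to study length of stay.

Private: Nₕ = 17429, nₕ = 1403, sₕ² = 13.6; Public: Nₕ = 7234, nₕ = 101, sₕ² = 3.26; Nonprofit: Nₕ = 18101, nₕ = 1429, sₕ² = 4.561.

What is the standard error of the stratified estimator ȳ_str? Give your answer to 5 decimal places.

0.05402

Var(ȳ_str) = Σₕ Wₕ²(1 − fₕ)sₕ²/nₕ with Wₕ = Nₕ/N, N = 42764.
Private: Wₕ = 0.40756244; term = 0.40756244²·(1 − 0.08049802)·13.6/1403 = 0.001480547.
Public: Wₕ = 0.16916098; term = 0.16916098²·(1 − 0.01396185)·3.26/101 = 9.1073141 × 10^-4.
Nonprofit: Wₕ = 0.42327659; term = 0.42327659²·(1 − 0.07894591)·4.561/1429 = 5.2669776 × 10^-4.
Sum = 0.0029179762.
SE = √(0.0029179762) = 0.05402.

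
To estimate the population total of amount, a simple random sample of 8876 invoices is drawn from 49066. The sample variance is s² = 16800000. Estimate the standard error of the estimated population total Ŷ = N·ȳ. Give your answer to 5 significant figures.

1.9319 × 10^6

Var(Ŷ) = N²·Var(ȳ) = N²·(1 − n/N)·s²/n.
f = 8876/49066 = 0.18089920; Var(ȳ) = 0.81910080·16800000/8876 = 1550.3485.
Var(Ŷ) = 49066² · 1550.3485 = 3.7324212 × 10^12.
SE(Ŷ) = √(3.7324212 × 10^12) = 1.9319 × 10^6.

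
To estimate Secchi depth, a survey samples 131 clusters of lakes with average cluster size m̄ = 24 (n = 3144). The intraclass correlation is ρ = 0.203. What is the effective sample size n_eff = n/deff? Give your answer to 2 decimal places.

deff = 1 + (24 − 1)·0.203 = 1 + 4.669 = 5.669.
n_eff = 3144 / 5.669 = 554.60.

554.60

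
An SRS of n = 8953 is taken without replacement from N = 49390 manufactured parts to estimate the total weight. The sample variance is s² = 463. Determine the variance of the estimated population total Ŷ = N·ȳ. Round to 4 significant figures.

Var(Ŷ) = N²·Var(ȳ) = N²·(1 − n/N)·s²/n.
f = 8953/49390 = 0.18127151; Var(ȳ) = 0.81872849·463/8953 = 0.042340142.
Var(Ŷ) = 49390² · 0.042340142 = 1.0328336 × 10^8.

1.033 × 10^8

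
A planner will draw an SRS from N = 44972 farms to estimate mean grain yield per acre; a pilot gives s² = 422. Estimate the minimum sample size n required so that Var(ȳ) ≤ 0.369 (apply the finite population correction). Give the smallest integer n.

Without fpc, n₀ = s²/D = 422/0.369 = 1143.6314.
With fpc, (1 − n/N)·s²/n ≤ D requires n ≥ n₀/(1 + n₀/N) = 1143.6314/(1 + 1143.6314/44972) = 1115.2702.
Rounding up, n = 1116.

1116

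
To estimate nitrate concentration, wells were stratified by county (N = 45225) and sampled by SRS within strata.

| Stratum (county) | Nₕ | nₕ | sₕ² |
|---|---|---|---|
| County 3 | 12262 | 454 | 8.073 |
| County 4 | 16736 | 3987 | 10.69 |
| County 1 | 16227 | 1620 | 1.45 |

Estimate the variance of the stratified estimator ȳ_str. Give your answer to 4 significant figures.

Var(ȳ_str) = Σₕ Wₕ²(1 − fₕ)sₕ²/nₕ with Wₕ = Nₕ/N, N = 45225.
County 3: Wₕ = 0.27113322; term = 0.27113322²·(1 − 0.03702496)·8.073/454 = 0.0012588083.
County 4: Wₕ = 0.37006081; term = 0.37006081²·(1 − 0.23822897)·10.69/3987 = 2.7970621 × 10^-4.
County 1: Wₕ = 0.35880597; term = 0.35880597²·(1 − 0.09983361)·1.45/1620 = 1.0372778 × 10^-4.
Sum = 0.0016422423.

0.001642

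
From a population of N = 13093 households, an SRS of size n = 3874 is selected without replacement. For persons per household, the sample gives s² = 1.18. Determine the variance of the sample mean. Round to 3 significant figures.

2.14 × 10^-4

Under SRS without replacement, Var(ȳ) = (1 − f)·s²/n with f = n/N = 3874/13093 = 0.29588330.
Var(ȳ) = (1 − 0.29588330)·1.18/3874 = 0.70411670·3.0459473 × 10^-4 = 2.1447024 × 10^-4.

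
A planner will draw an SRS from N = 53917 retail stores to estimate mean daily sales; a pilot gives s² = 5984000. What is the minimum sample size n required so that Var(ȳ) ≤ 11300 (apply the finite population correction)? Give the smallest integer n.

Without fpc, n₀ = s²/D = 5984000/11300 = 529.5575.
With fpc, (1 − n/N)·s²/n ≤ D requires n ≥ n₀/(1 + n₀/N) = 529.5575/(1 + 529.5575/53917) = 524.4069.
Rounding up, n = 525.

525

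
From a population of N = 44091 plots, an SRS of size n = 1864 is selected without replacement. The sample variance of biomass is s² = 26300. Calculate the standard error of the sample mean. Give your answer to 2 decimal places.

3.68

Under SRS without replacement, Var(ȳ) = (1 − f)·s²/n with f = n/N = 1864/44091 = 0.04227620.
Var(ȳ) = (1 − 0.04227620)·26300/1864 = 0.95772380·14.109442 = 13.512948.
SE(ȳ) = √(13.512948) = 3.68.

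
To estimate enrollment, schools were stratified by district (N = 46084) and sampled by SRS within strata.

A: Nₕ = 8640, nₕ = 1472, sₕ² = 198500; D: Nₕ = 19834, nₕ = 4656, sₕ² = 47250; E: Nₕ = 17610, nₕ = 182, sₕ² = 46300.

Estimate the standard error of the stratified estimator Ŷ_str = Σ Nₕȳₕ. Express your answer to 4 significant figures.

Var(Ŷ_str) = Σₕ Nₕ²(1 − fₕ)sₕ²/nₕ.
A: 8640²·(1 − 1472/8640)·198500/1472 = 8.3514991 × 10^9.
D: 19834²·(1 − 4656/19834)·47250/4656 = 3.0550175 × 10^9.
E: 17610²·(1 − 182/17610)·46300/182 = 7.8075812 × 10^10.
Sum = 8.9482329 × 10^10.
SE = √(8.9482329 × 10^10) = 299100.

299100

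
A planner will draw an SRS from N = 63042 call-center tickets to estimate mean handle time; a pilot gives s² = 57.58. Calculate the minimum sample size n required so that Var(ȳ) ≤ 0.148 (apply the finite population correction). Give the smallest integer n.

387

Without fpc, n₀ = s²/D = 57.58/0.148 = 389.0541.
With fpc, (1 − n/N)·s²/n ≤ D requires n ≥ n₀/(1 + n₀/N) = 389.0541/(1 + 389.0541/63042) = 386.6678.
Rounding up, n = 387.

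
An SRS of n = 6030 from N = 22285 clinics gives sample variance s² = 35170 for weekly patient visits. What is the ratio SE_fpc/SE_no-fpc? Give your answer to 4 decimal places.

0.8541

f = n/N = 6030/22285 = 0.27058560.
SE_no-fpc = √(s²/n) = 2.4150578; SE_fpc = √((1−f)s²/n) = 2.0625985.
Ratio = √(1−f) = 0.85405761.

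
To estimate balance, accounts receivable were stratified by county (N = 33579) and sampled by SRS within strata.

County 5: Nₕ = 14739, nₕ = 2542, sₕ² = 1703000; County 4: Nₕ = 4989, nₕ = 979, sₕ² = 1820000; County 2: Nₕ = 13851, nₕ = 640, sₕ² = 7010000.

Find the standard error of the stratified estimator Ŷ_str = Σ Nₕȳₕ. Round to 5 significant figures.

1.4703 × 10^6

Var(Ŷ_str) = Σₕ Nₕ²(1 − fₕ)sₕ²/nₕ.
County 5: 14739²·(1 − 2542/14739)·1703000/2542 = 1.2043706 × 10^11.
County 4: 4989²·(1 − 979/4989)·1820000/979 = 3.7191746 × 10^10.
County 2: 13851²·(1 − 640/13851)·7010000/640 = 2.0042637 × 10^12.
Sum = 2.1618925 × 10^12.
SE = √(2.1618925 × 10^12) = 1.4703 × 10^6.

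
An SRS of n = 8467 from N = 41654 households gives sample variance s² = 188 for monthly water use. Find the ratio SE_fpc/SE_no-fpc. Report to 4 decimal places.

f = n/N = 8467/41654 = 0.20326979.
SE_no-fpc = √(s²/n) = 0.14900956; SE_fpc = √((1−f)s²/n) = 0.13300556.
Ratio = √(1−f) = 0.89259745.

0.8926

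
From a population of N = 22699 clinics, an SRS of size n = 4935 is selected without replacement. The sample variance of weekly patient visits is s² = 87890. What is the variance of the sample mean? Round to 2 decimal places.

Under SRS without replacement, Var(ȳ) = (1 − f)·s²/n with f = n/N = 4935/22699 = 0.21741046.
Var(ȳ) = (1 − 0.21741046)·87890/4935 = 0.78258954·17.809524 = 13.937547.

13.94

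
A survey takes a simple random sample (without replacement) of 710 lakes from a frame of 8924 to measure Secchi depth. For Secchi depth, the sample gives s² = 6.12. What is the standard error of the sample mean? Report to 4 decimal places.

Under SRS without replacement, Var(ȳ) = (1 − f)·s²/n with f = n/N = 710/8924 = 0.07956074.
Var(ȳ) = (1 − 0.07956074)·6.12/710 = 0.92043926·0.0086197183 = 0.0079339272.
SE(ȳ) = √(0.0079339272) = 0.0891.

0.0891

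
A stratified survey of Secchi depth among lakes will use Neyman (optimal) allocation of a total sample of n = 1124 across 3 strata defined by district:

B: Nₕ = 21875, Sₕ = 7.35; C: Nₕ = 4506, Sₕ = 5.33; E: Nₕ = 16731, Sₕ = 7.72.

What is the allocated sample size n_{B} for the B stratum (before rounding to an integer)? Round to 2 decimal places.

Neyman allocation: nₕ = n·NₕSₕ / Σⱼ NⱼSⱼ.
Σ NⱼSⱼ = 21875·7.35 + 4506·5.33 + 16731·7.72 = 313961.55.
n_{B} = 1124·21875·7.35 / 313961.55 = 575.61.

575.61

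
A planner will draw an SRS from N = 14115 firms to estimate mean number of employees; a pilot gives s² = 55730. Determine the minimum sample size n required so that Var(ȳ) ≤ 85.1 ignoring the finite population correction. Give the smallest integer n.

Without fpc, n₀ = s²/D = 55730/85.1 = 654.8766.
Rounding up, n = 655.

655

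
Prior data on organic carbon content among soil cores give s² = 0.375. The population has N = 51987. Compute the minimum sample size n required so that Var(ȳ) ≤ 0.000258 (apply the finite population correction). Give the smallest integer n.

Without fpc, n₀ = s²/D = 0.375/0.000258 = 1453.4884.
With fpc, (1 − n/N)·s²/n ≤ D requires n ≥ n₀/(1 + n₀/N) = 1453.4884/(1 + 1453.4884/51987) = 1413.9560.
Rounding up, n = 1414.

1414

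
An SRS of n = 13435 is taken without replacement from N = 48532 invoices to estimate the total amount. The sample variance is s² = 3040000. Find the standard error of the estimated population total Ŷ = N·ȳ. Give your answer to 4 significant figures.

Var(Ŷ) = N²·Var(ȳ) = N²·(1 − n/N)·s²/n.
f = 13435/48532 = 0.27682766; Var(ȳ) = 0.72317234·3040000/13435 = 163.63557.
Var(Ŷ) = 48532² · 163.63557 = 3.8541986 × 10^11.
SE(Ŷ) = √(3.8541986 × 10^11) = 620800.

620800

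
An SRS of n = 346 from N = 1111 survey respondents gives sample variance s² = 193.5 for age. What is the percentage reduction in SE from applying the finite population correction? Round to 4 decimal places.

f = n/N = 346/1111 = 0.31143114.
SE_no-fpc = √(s²/n) = 0.74782923; SE_fpc = √((1−f)s²/n) = 0.62054906.
Ratio = √(1−f) = 0.82980049. Reduction = 100·(1 − 0.82980049) = 17.0200%.

17.0200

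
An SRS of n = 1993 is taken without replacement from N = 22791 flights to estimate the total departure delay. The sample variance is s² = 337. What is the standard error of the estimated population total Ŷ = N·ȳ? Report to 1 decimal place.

8952.7

Var(Ŷ) = N²·Var(ȳ) = N²·(1 − n/N)·s²/n.
f = 1993/22791 = 0.08744680; Var(ȳ) = 0.91255320·337/1993 = 0.15430528.
Var(Ŷ) = 22791² · 0.15430528 = 8.0150742 × 10^7.
SE(Ŷ) = √(8.0150742 × 10^7) = 8952.7.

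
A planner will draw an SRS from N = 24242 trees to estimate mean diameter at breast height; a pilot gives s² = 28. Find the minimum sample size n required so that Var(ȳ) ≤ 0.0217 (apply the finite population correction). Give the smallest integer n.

1226

Without fpc, n₀ = s²/D = 28/0.0217 = 1290.3226.
With fpc, (1 − n/N)·s²/n ≤ D requires n ≥ n₀/(1 + n₀/N) = 1290.3226/(1 + 1290.3226/24242) = 1225.1138.
Rounding up, n = 1226.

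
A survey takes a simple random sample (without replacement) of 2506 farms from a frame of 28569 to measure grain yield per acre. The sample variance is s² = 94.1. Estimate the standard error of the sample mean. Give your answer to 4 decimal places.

0.1851

Under SRS without replacement, Var(ȳ) = (1 − f)·s²/n with f = n/N = 2506/28569 = 0.08771746.
Var(ȳ) = (1 − 0.08771746)·94.1/2506 = 0.91228254·0.03754988 = 0.0342561.
SE(ȳ) = √(0.0342561) = 0.1851.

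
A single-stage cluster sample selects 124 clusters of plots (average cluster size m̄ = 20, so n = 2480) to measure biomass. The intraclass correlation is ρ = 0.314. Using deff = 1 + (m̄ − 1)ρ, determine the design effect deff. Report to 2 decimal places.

deff = 1 + (20 − 1)·0.314 = 1 + 5.966 = 6.966.

6.97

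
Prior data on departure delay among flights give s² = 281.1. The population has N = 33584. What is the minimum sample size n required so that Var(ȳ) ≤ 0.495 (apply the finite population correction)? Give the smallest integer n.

Without fpc, n₀ = s²/D = 281.1/0.495 = 567.8788.
With fpc, (1 − n/N)·s²/n ≤ D requires n ≥ n₀/(1 + n₀/N) = 567.8788/(1 + 567.8788/33584) = 558.4361.
Rounding up, n = 559.

559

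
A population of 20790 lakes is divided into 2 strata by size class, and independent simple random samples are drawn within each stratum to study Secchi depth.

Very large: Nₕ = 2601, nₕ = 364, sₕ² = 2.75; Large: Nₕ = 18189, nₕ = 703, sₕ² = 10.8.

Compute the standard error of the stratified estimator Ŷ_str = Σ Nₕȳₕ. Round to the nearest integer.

Var(Ŷ_str) = Σₕ Nₕ²(1 − fₕ)sₕ²/nₕ.
Very large: 2601²·(1 − 364/2601)·2.75/364 = 43957.972.
Large: 18189²·(1 − 703/18189)·10.8/703 = 4.8861605 × 10^6.
Sum = 4.9301185 × 10^6.
SE = √(4.9301185 × 10^6) = 2220.

2220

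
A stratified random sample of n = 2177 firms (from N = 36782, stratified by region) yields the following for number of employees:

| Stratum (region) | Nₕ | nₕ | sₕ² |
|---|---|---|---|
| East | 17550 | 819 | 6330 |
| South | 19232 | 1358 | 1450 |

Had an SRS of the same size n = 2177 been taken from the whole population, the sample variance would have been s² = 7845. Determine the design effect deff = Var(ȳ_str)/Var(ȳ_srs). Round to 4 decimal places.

Var(ȳ_str) = Σ Wₕ²(1−fₕ)sₕ²/nₕ with Wₕ = Nₕ/36782:
  East: (17550/36782)²·(1−819/17550)·6330/819 = 1.6774445
  South: (19232/36782)²·(1−1358/19232)·1450/1358 = 0.27129623
  → Var(ȳ_str) = 1.9487407.
Var(ȳ_srs) = (1 − 2177/36782)·7845/2177 = 3.3902992.
deff = 1.9487407 / 3.3902992 = 0.5748.

0.5748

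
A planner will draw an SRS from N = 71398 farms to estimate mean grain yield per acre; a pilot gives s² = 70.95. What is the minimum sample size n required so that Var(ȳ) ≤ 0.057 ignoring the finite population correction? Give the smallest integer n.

1245

Without fpc, n₀ = s²/D = 70.95/0.057 = 1244.7368.
Rounding up, n = 1245.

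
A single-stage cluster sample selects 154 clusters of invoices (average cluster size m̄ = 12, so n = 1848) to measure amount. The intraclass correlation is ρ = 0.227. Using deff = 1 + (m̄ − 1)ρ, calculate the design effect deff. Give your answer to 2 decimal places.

deff = 1 + (12 − 1)·0.227 = 1 + 2.497 = 3.497.

3.50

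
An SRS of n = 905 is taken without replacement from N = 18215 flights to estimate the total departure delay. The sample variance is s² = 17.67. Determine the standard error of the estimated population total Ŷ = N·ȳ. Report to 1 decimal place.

Var(Ŷ) = N²·Var(ȳ) = N²·(1 − n/N)·s²/n.
f = 905/18215 = 0.04968433; Var(ȳ) = 0.95031567·17.67/905 = 0.018554782.
Var(Ŷ) = 18215² · 0.018554782 = 6.1562211 × 10^6.
SE(Ŷ) = √(6.1562211 × 10^6) = 2481.2.

2481.2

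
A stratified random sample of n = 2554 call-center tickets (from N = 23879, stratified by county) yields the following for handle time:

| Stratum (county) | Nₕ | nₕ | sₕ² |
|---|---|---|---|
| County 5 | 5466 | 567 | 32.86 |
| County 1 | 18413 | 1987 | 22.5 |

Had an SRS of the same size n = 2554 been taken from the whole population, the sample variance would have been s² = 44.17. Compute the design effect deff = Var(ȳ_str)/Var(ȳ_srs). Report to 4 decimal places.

0.5651

Var(ȳ_str) = Σ Wₕ²(1−fₕ)sₕ²/nₕ with Wₕ = Nₕ/23879:
  County 5: (5466/23879)²·(1−567/5466)·32.86/567 = 0.0027216313
  County 1: (18413/23879)²·(1−1987/18413)·22.5/1987 = 0.0060063239
  → Var(ȳ_str) = 0.0087279552.
Var(ȳ_srs) = (1 − 2554/23879)·44.17/2554 = 0.015444698.
deff = 0.0087279552 / 0.015444698 = 0.5651.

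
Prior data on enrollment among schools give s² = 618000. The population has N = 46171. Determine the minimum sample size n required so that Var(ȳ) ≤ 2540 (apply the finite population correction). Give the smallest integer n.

243

Without fpc, n₀ = s²/D = 618000/2540 = 243.3071.
With fpc, (1 − n/N)·s²/n ≤ D requires n ≥ n₀/(1 + n₀/N) = 243.3071/(1 + 243.3071/46171) = 242.0317.
Rounding up, n = 243.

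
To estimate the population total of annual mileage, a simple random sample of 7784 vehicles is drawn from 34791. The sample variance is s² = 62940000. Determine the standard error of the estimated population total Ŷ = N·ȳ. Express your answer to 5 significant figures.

2.7563 × 10^6

Var(Ŷ) = N²·Var(ȳ) = N²·(1 − n/N)·s²/n.
f = 7784/34791 = 0.22373602; Var(ȳ) = 0.77626398·62940000/7784 = 6276.7285.
Var(Ŷ) = 34791² · 6276.7285 = 7.597438 × 10^12.
SE(Ŷ) = √(7.597438 × 10^12) = 2.7563 × 10^6.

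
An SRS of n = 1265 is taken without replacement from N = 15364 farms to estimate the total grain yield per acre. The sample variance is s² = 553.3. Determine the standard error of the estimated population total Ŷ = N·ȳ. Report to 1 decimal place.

9733.8

Var(Ŷ) = N²·Var(ȳ) = N²·(1 − n/N)·s²/n.
f = 1265/15364 = 0.08233533; Var(ȳ) = 0.91766467·553.3/1265 = 0.40137855.
Var(Ŷ) = 15364² · 0.40137855 = 9.4746409 × 10^7.
SE(Ŷ) = √(9.4746409 × 10^7) = 9733.8.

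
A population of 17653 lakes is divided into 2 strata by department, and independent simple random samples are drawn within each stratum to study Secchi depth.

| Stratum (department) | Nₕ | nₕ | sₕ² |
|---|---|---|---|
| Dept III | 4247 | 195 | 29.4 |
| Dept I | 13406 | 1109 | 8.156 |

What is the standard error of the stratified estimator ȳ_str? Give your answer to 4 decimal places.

Var(ȳ_str) = Σₕ Wₕ²(1 − fₕ)sₕ²/nₕ with Wₕ = Nₕ/N, N = 17653.
Dept III: Wₕ = 0.24058234; term = 0.24058234²·(1 − 0.04591476)·29.4/195 = 0.0083258268.
Dept I: Wₕ = 0.75941766; term = 0.75941766²·(1 − 0.08272415)·8.156/1109 = 0.0038905143.
Sum = 0.012216341.
SE = √(0.012216341) = 0.1105.

0.1105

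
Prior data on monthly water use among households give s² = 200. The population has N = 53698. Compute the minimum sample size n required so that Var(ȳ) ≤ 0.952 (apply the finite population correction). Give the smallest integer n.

Without fpc, n₀ = s²/D = 200/0.952 = 210.0840.
With fpc, (1 − n/N)·s²/n ≤ D requires n ≥ n₀/(1 + n₀/N) = 210.0840/(1 + 210.0840/53698) = 209.2653.
Rounding up, n = 210.

210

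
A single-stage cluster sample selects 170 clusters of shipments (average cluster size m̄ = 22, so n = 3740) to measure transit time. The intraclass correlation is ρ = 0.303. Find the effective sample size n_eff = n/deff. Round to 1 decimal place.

deff = 1 + (22 − 1)·0.303 = 1 + 6.363 = 7.363.
n_eff = 3740 / 7.363 = 507.9.

507.9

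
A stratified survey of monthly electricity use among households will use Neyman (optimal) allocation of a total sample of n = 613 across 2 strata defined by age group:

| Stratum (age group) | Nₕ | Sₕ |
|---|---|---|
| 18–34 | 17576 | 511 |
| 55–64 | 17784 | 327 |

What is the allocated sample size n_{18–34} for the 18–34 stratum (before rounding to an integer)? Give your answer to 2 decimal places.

Neyman allocation: nₕ = n·NₕSₕ / Σⱼ NⱼSⱼ.
Σ NⱼSⱼ = 17576·511 + 17784·327 = 1.4796704 × 10^7.
n_{18–34} = 613·17576·511 / (1.4796704 × 10^7) = 372.08.

372.08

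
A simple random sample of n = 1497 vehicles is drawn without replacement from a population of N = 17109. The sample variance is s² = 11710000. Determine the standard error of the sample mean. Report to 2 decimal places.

84.49

Under SRS without replacement, Var(ȳ) = (1 − f)·s²/n with f = n/N = 1497/17109 = 0.08749781.
Var(ȳ) = (1 − 0.08749781)·11710000/1497 = 0.91250219·7822.3113 = 7137.8762.
SE(ȳ) = √(7137.8762) = 84.49.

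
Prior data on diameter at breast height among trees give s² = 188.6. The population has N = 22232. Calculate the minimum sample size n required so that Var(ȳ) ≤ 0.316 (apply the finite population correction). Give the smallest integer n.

Without fpc, n₀ = s²/D = 188.6/0.316 = 596.8354.
With fpc, (1 − n/N)·s²/n ≤ D requires n ≥ n₀/(1 + n₀/N) = 596.8354/(1 + 596.8354/22232) = 581.2318.
Rounding up, n = 582.

582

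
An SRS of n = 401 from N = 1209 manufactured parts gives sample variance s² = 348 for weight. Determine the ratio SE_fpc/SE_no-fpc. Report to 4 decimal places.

f = n/N = 401/1209 = 0.33167907.
SE_no-fpc = √(s²/n) = 0.93157416; SE_fpc = √((1−f)s²/n) = 0.76157024.
Ratio = √(1−f) = 0.81750898.

0.8175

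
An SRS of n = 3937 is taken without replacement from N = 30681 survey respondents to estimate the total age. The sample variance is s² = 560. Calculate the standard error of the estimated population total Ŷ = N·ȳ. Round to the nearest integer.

10803

Var(Ŷ) = N²·Var(ȳ) = N²·(1 − n/N)·s²/n.
f = 3937/30681 = 0.12832046; Var(ȳ) = 0.87167954·560/3937 = 0.12398795.
Var(Ŷ) = 30681² · 0.12398795 = 1.167128 × 10^8.
SE(Ŷ) = √(1.167128 × 10^8) = 10803.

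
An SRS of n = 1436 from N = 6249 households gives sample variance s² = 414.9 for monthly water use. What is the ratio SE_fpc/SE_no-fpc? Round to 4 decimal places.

f = n/N = 1436/6249 = 0.22979677.
SE_no-fpc = √(s²/n) = 0.53751984; SE_fpc = √((1−f)s²/n) = 0.47173399.
Ratio = √(1−f) = 0.87761223.

0.8776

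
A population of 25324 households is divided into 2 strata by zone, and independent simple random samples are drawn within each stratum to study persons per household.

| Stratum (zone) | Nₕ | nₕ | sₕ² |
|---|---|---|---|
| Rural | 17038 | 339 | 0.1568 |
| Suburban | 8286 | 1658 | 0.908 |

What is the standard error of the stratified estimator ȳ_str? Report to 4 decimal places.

Var(ȳ_str) = Σₕ Wₕ²(1 − fₕ)sₕ²/nₕ with Wₕ = Nₕ/N, N = 25324.
Rural: Wₕ = 0.67280051; term = 0.67280051²·(1 − 0.01989670)·0.1568/339 = 2.0520637 × 10^-4.
Suburban: Wₕ = 0.32719949; term = 0.32719949²·(1 − 0.20009655)·0.908/1658 = 4.689906 × 10^-5.
Sum = 2.5210543 × 10^-4.
SE = √(2.5210543 × 10^-4) = 0.0159.

0.0159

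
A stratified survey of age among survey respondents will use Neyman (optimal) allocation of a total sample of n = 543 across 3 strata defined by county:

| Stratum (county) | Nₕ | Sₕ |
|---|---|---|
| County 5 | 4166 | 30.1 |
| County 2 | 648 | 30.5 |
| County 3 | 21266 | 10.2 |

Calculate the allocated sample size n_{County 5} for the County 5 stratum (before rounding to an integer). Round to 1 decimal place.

Neyman allocation: nₕ = n·NₕSₕ / Σⱼ NⱼSⱼ.
Σ NⱼSⱼ = 4166·30.1 + 648·30.5 + 21266·10.2 = 362073.8.
n_{County 5} = 543·4166·30.1 / 362073.8 = 188.1.

188.1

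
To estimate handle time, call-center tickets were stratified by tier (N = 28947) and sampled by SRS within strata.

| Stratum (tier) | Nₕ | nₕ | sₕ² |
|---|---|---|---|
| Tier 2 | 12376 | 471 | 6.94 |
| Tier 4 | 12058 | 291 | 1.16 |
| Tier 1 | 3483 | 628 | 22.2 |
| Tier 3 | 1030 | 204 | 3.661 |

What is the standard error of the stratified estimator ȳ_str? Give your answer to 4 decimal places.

Var(ȳ_str) = Σₕ Wₕ²(1 − fₕ)sₕ²/nₕ with Wₕ = Nₕ/N, N = 28947.
Tier 2: Wₕ = 0.42753999; term = 0.42753999²·(1 − 0.03805753)·6.94/471 = 0.0025908433.
Tier 4: Wₕ = 0.41655439; term = 0.41655439²·(1 − 0.02413336)·1.16/291 = 6.7499244 × 10^-4.
Tier 1: Wₕ = 0.12032335; term = 0.12032335²·(1 − 0.18030434)·22.2/628 = 4.1951336 × 10^-4.
Tier 3: Wₕ = 0.03558227; term = 0.03558227²·(1 − 0.19805825)·3.661/204 = 1.8221315 × 10^-5.
Sum = 0.0037035704.
SE = √(0.0037035704) = 0.0609.

0.0609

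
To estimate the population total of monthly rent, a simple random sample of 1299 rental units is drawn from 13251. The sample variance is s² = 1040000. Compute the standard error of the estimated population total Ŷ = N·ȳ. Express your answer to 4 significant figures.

356100

Var(Ŷ) = N²·Var(ȳ) = N²·(1 − n/N)·s²/n.
f = 1299/13251 = 0.09803034; Var(ȳ) = 0.90196966·1040000/1299 = 722.13122.
Var(Ŷ) = 13251² · 722.13122 = 1.267983 × 10^11.
SE(Ŷ) = √(1.267983 × 10^11) = 356100.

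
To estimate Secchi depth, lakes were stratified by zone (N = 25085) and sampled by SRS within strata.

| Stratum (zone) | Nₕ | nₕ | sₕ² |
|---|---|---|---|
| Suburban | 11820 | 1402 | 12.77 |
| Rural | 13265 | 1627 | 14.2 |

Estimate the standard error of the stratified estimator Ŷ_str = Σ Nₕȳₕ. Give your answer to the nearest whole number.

Var(Ŷ_str) = Σₕ Nₕ²(1 − fₕ)sₕ²/nₕ.
Suburban: 11820²·(1 − 1402/11820)·12.77/1402 = 1.1216173 × 10^6.
Rural: 13265²·(1 − 1627/13265)·14.2/1627 = 1.3473685 × 10^6.
Sum = 2.4689858 × 10^6.
SE = √(2.4689858 × 10^6) = 1571.

1571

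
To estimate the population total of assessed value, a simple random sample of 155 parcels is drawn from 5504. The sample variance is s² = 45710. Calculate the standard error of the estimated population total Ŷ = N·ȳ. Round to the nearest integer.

Var(Ŷ) = N²·Var(ȳ) = N²·(1 − n/N)·s²/n.
f = 155/5504 = 0.02816134; Var(ȳ) = 0.97183866·45710/155 = 286.59836.
Var(Ŷ) = 5504² · 286.59836 = 8.6822153 × 10^9.
SE(Ŷ) = √(8.6822153 × 10^9) = 93178.

93178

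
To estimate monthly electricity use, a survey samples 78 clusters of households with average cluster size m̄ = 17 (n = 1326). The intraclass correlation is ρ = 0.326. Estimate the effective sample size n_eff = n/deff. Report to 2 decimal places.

deff = 1 + (17 − 1)·0.326 = 1 + 5.216 = 6.216.
n_eff = 1326 / 6.216 = 213.32.

213.32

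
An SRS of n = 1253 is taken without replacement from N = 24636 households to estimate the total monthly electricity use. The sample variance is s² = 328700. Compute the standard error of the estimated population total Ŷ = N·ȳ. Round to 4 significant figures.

Var(Ŷ) = N²·Var(ȳ) = N²·(1 − n/N)·s²/n.
f = 1253/24636 = 0.05086053; Var(ȳ) = 0.94913947·328700/1253 = 248.98814.
Var(Ŷ) = 24636² · 248.98814 = 1.5111899 × 10^11.
SE(Ŷ) = √(1.5111899 × 10^11) = 388700.

388700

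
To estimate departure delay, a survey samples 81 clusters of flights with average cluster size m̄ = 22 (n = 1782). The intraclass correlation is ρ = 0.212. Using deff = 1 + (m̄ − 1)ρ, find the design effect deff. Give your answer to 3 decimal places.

5.452

deff = 1 + (22 − 1)·0.212 = 1 + 4.452 = 5.452.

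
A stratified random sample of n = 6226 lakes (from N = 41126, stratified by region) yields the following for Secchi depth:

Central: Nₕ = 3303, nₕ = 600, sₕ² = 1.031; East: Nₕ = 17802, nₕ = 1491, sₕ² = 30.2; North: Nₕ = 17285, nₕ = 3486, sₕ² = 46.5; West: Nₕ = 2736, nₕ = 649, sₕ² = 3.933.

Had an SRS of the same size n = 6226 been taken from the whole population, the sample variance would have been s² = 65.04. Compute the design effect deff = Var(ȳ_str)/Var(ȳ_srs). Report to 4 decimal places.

Var(ȳ_str) = Σ Wₕ²(1−fₕ)sₕ²/nₕ with Wₕ = Nₕ/41126:
  Central: (3303/41126)²·(1−600/3303)·1.031/600 = 9.0704554 × 10^-6
  East: (17802/41126)²·(1−1491/17802)·30.2/1491 = 0.0034773287
  North: (17285/41126)²·(1−3486/17285)·46.5/3486 = 0.0018810902
  West: (2736/41126)²·(1−649/2736)·3.933/649 = 2.0459021 × 10^-5
  → Var(ȳ_str) = 0.0053879484.
Var(ȳ_srs) = (1 − 6226/41126)·65.04/6226 = 0.0088650333.
deff = 0.0053879484 / 0.0088650333 = 0.6078.

0.6078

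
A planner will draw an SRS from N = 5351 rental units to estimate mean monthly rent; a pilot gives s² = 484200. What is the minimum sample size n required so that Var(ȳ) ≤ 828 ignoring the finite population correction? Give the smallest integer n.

585

Without fpc, n₀ = s²/D = 484200/828 = 584.7826.
Rounding up, n = 585.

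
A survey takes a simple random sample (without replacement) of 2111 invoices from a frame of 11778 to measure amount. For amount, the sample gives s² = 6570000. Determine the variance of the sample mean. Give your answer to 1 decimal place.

2554.4

Under SRS without replacement, Var(ȳ) = (1 − f)·s²/n with f = n/N = 2111/11778 = 0.17923247.
Var(ȳ) = (1 − 0.17923247)·6570000/2111 = 0.82076753·3112.2691 = 2554.4494.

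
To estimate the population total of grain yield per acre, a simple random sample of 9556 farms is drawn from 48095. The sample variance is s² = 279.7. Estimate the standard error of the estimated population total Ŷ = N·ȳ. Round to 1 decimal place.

7365.6

Var(Ŷ) = N²·Var(ȳ) = N²·(1 − n/N)·s²/n.
f = 9556/48095 = 0.19869009; Var(ȳ) = 0.80130991·279.7/9556 = 0.023453996.
Var(Ŷ) = 48095² · 0.023453996 = 5.4252119 × 10^7.
SE(Ŷ) = √(5.4252119 × 10^7) = 7365.6.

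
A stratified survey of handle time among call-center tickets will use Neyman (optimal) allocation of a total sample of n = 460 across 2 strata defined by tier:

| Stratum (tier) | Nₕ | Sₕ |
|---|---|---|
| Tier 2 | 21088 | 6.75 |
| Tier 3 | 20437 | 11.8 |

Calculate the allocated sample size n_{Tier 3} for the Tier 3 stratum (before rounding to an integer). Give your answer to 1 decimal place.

Neyman allocation: nₕ = n·NₕSₕ / Σⱼ NⱼSⱼ.
Σ NⱼSⱼ = 21088·6.75 + 20437·11.8 = 383500.6.
n_{Tier 3} = 460·20437·11.8 / 383500.6 = 289.3.

289.3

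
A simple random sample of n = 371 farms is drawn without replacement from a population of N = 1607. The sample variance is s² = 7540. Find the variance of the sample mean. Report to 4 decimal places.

15.6315

Under SRS without replacement, Var(ȳ) = (1 − f)·s²/n with f = n/N = 371/1607 = 0.23086497.
Var(ȳ) = (1 − 0.23086497)·7540/371 = 0.76913503·20.32345 = 15.631478.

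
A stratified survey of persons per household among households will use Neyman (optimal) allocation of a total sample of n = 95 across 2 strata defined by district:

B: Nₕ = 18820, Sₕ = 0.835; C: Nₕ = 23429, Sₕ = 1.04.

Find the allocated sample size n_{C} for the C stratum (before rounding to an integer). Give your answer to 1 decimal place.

57.8

Neyman allocation: nₕ = n·NₕSₕ / Σⱼ NⱼSⱼ.
Σ NⱼSⱼ = 18820·0.835 + 23429·1.04 = 40080.86.
n_{C} = 95·23429·1.04 / 40080.86 = 57.8.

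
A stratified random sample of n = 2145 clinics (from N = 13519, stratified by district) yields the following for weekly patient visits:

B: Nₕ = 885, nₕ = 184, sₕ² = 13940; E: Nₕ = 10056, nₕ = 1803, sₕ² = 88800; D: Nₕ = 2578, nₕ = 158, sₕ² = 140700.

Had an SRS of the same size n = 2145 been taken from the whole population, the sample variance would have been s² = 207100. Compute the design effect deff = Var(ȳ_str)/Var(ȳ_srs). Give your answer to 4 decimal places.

Var(ȳ_str) = Σ Wₕ²(1−fₕ)sₕ²/nₕ with Wₕ = Nₕ/13519:
  B: (885/13519)²·(1−184/885)·13940/184 = 0.2571681
  E: (10056/13519)²·(1−1803/10056)·88800/1803 = 22.36481
  D: (2578/13519)²·(1−158/2578)·140700/158 = 30.39808
  → Var(ȳ_str) = 53.020058.
Var(ȳ_srs) = (1 − 2145/13519)·207100/2145 = 81.230936.
deff = 53.020058 / 81.230936 = 0.6527.

0.6527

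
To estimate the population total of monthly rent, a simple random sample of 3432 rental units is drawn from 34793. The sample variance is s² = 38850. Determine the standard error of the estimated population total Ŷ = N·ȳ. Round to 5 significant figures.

111140

Var(Ŷ) = N²·Var(ȳ) = N²·(1 − n/N)·s²/n.
f = 3432/34793 = 0.09864053; Var(ȳ) = 0.90135947·38850/3432 = 10.203326.
Var(Ŷ) = 34793² · 10.203326 = 1.2351665 × 10^10.
SE(Ŷ) = √(1.2351665 × 10^10) = 111140.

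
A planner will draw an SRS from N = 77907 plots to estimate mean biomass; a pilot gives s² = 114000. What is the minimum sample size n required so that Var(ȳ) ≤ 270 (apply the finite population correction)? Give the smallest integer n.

Without fpc, n₀ = s²/D = 114000/270 = 422.2222.
With fpc, (1 − n/N)·s²/n ≤ D requires n ≥ n₀/(1 + n₀/N) = 422.2222/(1 + 422.2222/77907) = 419.9463.
Rounding up, n = 420.

420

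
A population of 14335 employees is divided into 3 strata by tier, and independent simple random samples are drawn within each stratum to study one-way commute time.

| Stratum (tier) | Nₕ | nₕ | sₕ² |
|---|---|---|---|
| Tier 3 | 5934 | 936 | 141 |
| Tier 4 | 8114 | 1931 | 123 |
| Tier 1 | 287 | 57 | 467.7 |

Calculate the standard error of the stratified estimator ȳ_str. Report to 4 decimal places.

Var(ȳ_str) = Σₕ Wₕ²(1 − fₕ)sₕ²/nₕ with Wₕ = Nₕ/N, N = 14335.
Tier 3: Wₕ = 0.41395187; term = 0.41395187²·(1 − 0.15773509)·141/936 = 0.021741608.
Tier 4: Wₕ = 0.56602721; term = 0.56602721²·(1 − 0.23798373)·123/1931 = 0.015551121.
Tier 1: Wₕ = 0.02002093; term = 0.02002093²·(1 − 0.19860627)·467.7/57 = 0.002635766.
Sum = 0.039928495.
SE = √(0.039928495) = 0.1998.

0.1998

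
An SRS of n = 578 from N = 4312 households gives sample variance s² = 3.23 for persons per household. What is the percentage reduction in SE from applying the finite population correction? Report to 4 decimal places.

f = n/N = 578/4312 = 0.13404453.
SE_no-fpc = √(s²/n) = 0.0747545; SE_fpc = √((1−f)s²/n) = 0.069564092.
Ratio = √(1−f) = 0.93056729. Reduction = 100·(1 − 0.93056729) = 6.9433%.

6.9433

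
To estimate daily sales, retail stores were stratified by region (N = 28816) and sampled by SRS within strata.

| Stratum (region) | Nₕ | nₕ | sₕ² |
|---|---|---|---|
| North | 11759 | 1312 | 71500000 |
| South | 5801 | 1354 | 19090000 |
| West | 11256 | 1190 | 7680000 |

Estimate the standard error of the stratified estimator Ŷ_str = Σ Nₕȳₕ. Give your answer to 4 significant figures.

2.791 × 10^6

Var(Ŷ_str) = Σₕ Nₕ²(1 − fₕ)sₕ²/nₕ.
North: 11759²·(1 − 1312/11759)·71500000/1312 = 6.6947473 × 10^12.
South: 5801²·(1 − 1354/5801)·19090000/1354 = 3.6371169 × 10^11.
West: 11256²·(1 − 1190/11256)·7680000/1190 = 7.3123214 × 10^11.
Sum = 7.7896911 × 10^12.
SE = √(7.7896911 × 10^12) = 2.791 × 10^6.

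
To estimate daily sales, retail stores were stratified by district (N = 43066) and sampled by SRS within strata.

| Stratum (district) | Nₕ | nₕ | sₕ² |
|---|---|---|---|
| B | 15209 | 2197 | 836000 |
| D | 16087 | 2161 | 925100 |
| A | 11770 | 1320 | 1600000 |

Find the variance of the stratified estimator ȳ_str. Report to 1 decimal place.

172.7

Var(ȳ_str) = Σₕ Wₕ²(1 − fₕ)sₕ²/nₕ with Wₕ = Nₕ/N, N = 43066.
B: Wₕ = 0.35315562; term = 0.35315562²·(1 − 0.14445394)·836000/2197 = 40.602415.
D: Wₕ = 0.37354293; term = 0.37354293²·(1 − 0.13433207)·925100/2161 = 51.709019.
A: Wₕ = 0.27330144; term = 0.27330144²·(1 − 0.11214953)·1600000/1320 = 80.384022.
Sum = 172.69546.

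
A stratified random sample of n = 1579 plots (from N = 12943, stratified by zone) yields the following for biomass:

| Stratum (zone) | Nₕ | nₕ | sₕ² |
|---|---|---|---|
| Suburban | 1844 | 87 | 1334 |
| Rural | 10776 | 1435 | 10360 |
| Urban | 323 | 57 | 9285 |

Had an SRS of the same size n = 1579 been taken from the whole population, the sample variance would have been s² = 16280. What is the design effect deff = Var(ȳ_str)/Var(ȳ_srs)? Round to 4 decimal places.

Var(ȳ_str) = Σ Wₕ²(1−fₕ)sₕ²/nₕ with Wₕ = Nₕ/12943:
  Suburban: (1844/12943)²·(1−87/1844)·1334/87 = 0.29655097
  Rural: (10776/12943)²·(1−1435/10776)·10360/1435 = 4.3379936
  Urban: (323/12943)²·(1−57/323)·9285/57 = 0.083545163
  → Var(ȳ_str) = 4.7180897.
Var(ȳ_srs) = (1 − 1579/12943)·16280/1579 = 9.0525002.
deff = 4.7180897 / 9.0525002 = 0.5212.

0.5212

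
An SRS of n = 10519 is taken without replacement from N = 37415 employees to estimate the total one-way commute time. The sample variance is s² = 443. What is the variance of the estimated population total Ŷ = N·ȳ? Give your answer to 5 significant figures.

4.2380 × 10^7

Var(Ŷ) = N²·Var(ȳ) = N²·(1 − n/N)·s²/n.
f = 10519/37415 = 0.28114393; Var(ȳ) = 0.71885607·443/10519 = 0.030274098.
Var(Ŷ) = 37415² · 0.030274098 = 4.2380172 × 10^7.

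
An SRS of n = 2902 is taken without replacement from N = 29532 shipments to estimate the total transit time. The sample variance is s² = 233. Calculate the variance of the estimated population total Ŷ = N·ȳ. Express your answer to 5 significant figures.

6.3143 × 10^7

Var(Ŷ) = N²·Var(ȳ) = N²·(1 − n/N)·s²/n.
f = 2902/29532 = 0.09826629; Var(ȳ) = 0.90173371·233/2902 = 0.072399709.
Var(Ŷ) = 29532² · 0.072399709 = 6.3142612 × 10^7.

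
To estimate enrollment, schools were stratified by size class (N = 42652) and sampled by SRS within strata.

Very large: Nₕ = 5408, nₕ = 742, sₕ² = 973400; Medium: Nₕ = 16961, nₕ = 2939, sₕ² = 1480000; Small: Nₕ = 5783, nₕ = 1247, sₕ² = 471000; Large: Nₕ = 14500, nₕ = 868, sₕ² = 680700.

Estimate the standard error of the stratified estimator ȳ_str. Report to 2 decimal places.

Var(ȳ_str) = Σₕ Wₕ²(1 − fₕ)sₕ²/nₕ with Wₕ = Nₕ/N, N = 42652.
Very large: Wₕ = 0.12679359; term = 0.12679359²·(1 − 0.13720414)·973400/742 = 18.196592.
Medium: Wₕ = 0.39766013; term = 0.39766013²·(1 − 0.17327988)·1480000/2939 = 65.833167.
Small: Wₕ = 0.13558567; term = 0.13558567²·(1 − 0.21563202)·471000/1247 = 5.4463041.
Large: Wₕ = 0.33996061; term = 0.33996061²·(1 − 0.05986207)·680700/868 = 85.20887.
Sum = 174.68493.
SE = √(174.68493) = 13.22.

13.22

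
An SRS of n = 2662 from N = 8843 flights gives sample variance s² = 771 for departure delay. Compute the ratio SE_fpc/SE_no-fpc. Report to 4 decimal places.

f = n/N = 2662/8843 = 0.30102906.
SE_no-fpc = √(s²/n) = 0.53817456; SE_fpc = √((1−f)s²/n) = 0.44993805.
Ratio = √(1−f) = 0.83604482.

0.8360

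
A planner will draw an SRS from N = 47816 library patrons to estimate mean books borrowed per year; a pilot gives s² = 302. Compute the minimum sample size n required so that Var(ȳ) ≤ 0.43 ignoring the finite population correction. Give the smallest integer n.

Without fpc, n₀ = s²/D = 302/0.43 = 702.3256.
Rounding up, n = 703.

703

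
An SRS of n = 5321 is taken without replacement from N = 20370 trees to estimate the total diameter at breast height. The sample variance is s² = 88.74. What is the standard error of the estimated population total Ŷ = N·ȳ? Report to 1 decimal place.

Var(Ŷ) = N²·Var(ȳ) = N²·(1 − n/N)·s²/n.
f = 5321/20370 = 0.26121748; Var(ȳ) = 0.73878252·88.74/5321 = 0.01232091.
Var(Ŷ) = 20370² · 0.01232091 = 5.1124002 × 10^6.
SE(Ŷ) = √(5.1124002 × 10^6) = 2261.1.

2261.1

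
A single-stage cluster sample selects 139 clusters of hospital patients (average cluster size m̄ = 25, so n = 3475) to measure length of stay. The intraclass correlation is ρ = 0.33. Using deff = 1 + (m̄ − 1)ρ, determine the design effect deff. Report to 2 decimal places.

deff = 1 + (25 − 1)·0.33 = 1 + 7.92 = 8.92.

8.92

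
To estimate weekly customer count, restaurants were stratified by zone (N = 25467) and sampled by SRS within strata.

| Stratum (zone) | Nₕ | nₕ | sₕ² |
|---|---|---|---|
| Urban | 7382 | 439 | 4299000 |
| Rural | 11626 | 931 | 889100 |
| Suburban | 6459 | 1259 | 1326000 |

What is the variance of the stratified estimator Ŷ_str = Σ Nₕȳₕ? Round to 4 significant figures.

Var(Ŷ_str) = Σₕ Nₕ²(1 − fₕ)sₕ²/nₕ.
Urban: 7382²·(1 − 439/7382)·4299000/439 = 5.0190801 × 10^11.
Rural: 11626²·(1 − 931/11626)·889100/931 = 1.187441 × 10^11.
Suburban: 6459²·(1 − 1259/6459)·1326000/1259 = 3.5374183 × 10^10.
Sum = 6.5602629 × 10^11.

6.560 × 10^11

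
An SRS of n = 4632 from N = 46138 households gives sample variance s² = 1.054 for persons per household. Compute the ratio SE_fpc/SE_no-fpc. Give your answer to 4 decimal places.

0.9485

f = n/N = 4632/46138 = 0.10039447.
SE_no-fpc = √(s²/n) = 0.015084678; SE_fpc = √((1−f)s²/n) = 0.014307445.
Ratio = √(1−f) = 0.94847537.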